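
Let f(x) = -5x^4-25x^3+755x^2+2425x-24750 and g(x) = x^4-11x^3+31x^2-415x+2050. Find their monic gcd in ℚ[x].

x^2-15x+50

By polynomial division,
  -5x^4-25x^3+755x^2+2425x-24750 = (-5)(x^4-11x^3+31x^2-415x+2050) + (-80x^3+910x^2+350x-14500)
  x^4-11x^3+31x^2-415x+2050 = (-(1/80)x-3/640)(-80x^3+910x^2+350x-14500) + ((2537/64)x^2-(38055/64)x+63425/32)
  -80x^3+910x^2+350x-14500 = (-(5120/2537)x-18560/2537)((2537/64)x^2-(38055/64)x+63425/32) + (0)
Last nonzero remainder: (2537/64)x^2-(38055/64)x+63425/32. Dividing through by 2537/64 gives the monic gcd x^2-15x+50.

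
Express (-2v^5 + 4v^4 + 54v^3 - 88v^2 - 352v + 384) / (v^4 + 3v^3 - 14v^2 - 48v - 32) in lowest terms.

Euclidean algorithm in ℚ[v]:
  -2v^5 + 4v^4 + 54v^3 - 88v^2 - 352v + 384 = (-2v + 10)(v^4 + 3v^3 - 14v^2 - 48v - 32) + (-4v^3 - 44v^2 + 64v + 704)
  v^4 + 3v^3 - 14v^2 - 48v - 32 = (-(1/4)v + 2)(-4v^3 - 44v^2 + 64v + 704) + (90v^2 - 1440)
  -4v^3 - 44v^2 + 64v + 704 = (-(2/45)v - 22/45)(90v^2 - 1440) + (0)
Last nonzero remainder: 90v^2 - 1440. Dividing through by 90 gives the monic gcd v^2 - 16.
Cancel v^2 - 16 from numerator and denominator to get the reduced form.

(-2v^3 + 4v^2 + 22v - 24)/(v^2 + 3v + 2)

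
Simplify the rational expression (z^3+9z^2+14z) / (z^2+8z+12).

(z^2+7z)/(z+6)

By polynomial division,
  z^3+9z^2+14z = (z+1)(z^2+8z+12) + (−6z−12)
  z^2+8z+12 = (−(1/6)z−1)(−6z−12) + (0)
Last nonzero remainder: −6z−12. Dividing through by −6 gives the monic gcd z+2.
Cancel z+2 from numerator and denominator to get the reduced form.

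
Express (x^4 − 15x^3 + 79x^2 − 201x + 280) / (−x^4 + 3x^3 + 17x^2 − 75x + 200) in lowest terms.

By polynomial division,
  x^4 − 15x^3 + 79x^2 − 201x + 280 = (−1)(−x^4 + 3x^3 + 17x^2 − 75x + 200) + (−12x^3 + 96x^2 − 276x + 480)
  −x^4 + 3x^3 + 17x^2 − 75x + 200 = ((1/12)x + 5/12)(−12x^3 + 96x^2 − 276x + 480) + (0)
Last nonzero remainder: −12x^3 + 96x^2 − 276x + 480. Dividing through by −12 gives the monic gcd x^3 − 8x^2 + 23x − 40.
Cancel x^3 − 8x^2 + 23x − 40 from numerator and denominator to get the reduced form.

(−x + 7)/(x + 5)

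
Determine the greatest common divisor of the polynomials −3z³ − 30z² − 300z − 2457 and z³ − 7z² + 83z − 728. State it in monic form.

z² + z + 91

Euclidean algorithm in ℚ[z]:
  −3z³ − 30z² − 300z − 2457 = (−3)(z³ − 7z² + 83z − 728) + (−51z² − 51z − 4641)
  z³ − 7z² + 83z − 728 = (−(1/51)z + 8/51)(−51z² − 51z − 4641) + (0)
Last nonzero remainder: −51z² − 51z − 4641. Dividing through by −51 gives the monic gcd z² + z + 91.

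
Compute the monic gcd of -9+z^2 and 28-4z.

By polynomial division,
  z^2-9 = (-(1/4)z-7/4)(-4z+28) + (40)
  -4z+28 = (-(1/10)z+7/10)(40) + (0)
The last nonzero remainder is the constant 40, so the polynomials are coprime and gcd = 1.

1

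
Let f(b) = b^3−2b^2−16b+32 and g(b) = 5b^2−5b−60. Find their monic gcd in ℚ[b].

Apply the Euclidean algorithm:
  b^3−2b^2−16b+32 = ((1/5)b−1/5)(5b^2−5b−60) + (−5b+20)
  5b^2−5b−60 = (−b−3)(−5b+20) + (0)
Last nonzero remainder: −5b+20. Dividing through by −5 gives the monic gcd b−4.

b−4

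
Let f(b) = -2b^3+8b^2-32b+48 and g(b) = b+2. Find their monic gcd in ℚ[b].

1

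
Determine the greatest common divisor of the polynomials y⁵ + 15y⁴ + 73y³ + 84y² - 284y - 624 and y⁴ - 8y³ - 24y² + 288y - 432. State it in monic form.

y² + 4y - 12

Repeated division with remainder:
  y⁵ + 15y⁴ + 73y³ + 84y² - 284y - 624 = (y + 23)(y⁴ - 8y³ - 24y² + 288y - 432) + (281y³ + 348y² - 6476y + 9312)
  y⁴ - 8y³ - 24y² + 288y - 432 = ((1/281)y - 2596/78961)(281y³ + 348y² - 6476y + 9312) + ((828100/78961)y² + (3312400/78961)y - 9937200/78961)
  281y³ + 348y² - 6476y + 9312 = ((22188041/828100)y - 15318434/207025)((828100/78961)y² + (3312400/78961)y - 9937200/78961) + (0)
Last nonzero remainder: (828100/78961)y² + (3312400/78961)y - 9937200/78961. Dividing through by 828100/78961 gives the monic gcd y² + 4y - 12.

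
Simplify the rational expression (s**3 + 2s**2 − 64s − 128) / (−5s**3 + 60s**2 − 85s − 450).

(−s**2 + 64)/(5s**2 − 70s + 225)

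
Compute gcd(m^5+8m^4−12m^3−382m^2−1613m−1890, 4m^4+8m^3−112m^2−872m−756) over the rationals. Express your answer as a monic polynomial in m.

m^3+m^2−29m−189

By polynomial division,
  m^5+8m^4−12m^3−382m^2−1613m−1890 = ((1/4)m+3/2)(4m^4+8m^3−112m^2−872m−756) + (4m^3+4m^2−116m−756)
  4m^4+8m^3−112m^2−872m−756 = (m+1)(4m^3+4m^2−116m−756) + (0)
Last nonzero remainder: 4m^3+4m^2−116m−756. Dividing through by 4 gives the monic gcd m^3+m^2−29m−189.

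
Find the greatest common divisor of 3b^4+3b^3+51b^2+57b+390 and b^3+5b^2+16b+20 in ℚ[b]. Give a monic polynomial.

b^2+3b+10

Apply the Euclidean algorithm:
  3b^4+3b^3+51b^2+57b+390 = (3b-12)(b^3+5b^2+16b+20) + (63b^2+189b+630)
  b^3+5b^2+16b+20 = ((1/63)b+2/63)(63b^2+189b+630) + (0)
Last nonzero remainder: 63b^2+189b+630. Dividing through by 63 gives the monic gcd b^2+3b+10.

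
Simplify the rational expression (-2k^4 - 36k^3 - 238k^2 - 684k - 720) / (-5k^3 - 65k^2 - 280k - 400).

Apply the Euclidean algorithm:
  -2k^4 - 36k^3 - 238k^2 - 684k - 720 = ((2/5)k + 2)(-5k^3 - 65k^2 - 280k - 400) + (4k^2 + 36k + 80)
  -5k^3 - 65k^2 - 280k - 400 = (-(5/4)k - 5)(4k^2 + 36k + 80) + (0)
Last nonzero remainder: 4k^2 + 36k + 80. Dividing through by 4 gives the monic gcd k^2 + 9k + 20.
Cancel k^2 + 9k + 20 from numerator and denominator to get the reduced form.

(2k^2 + 18k + 36)/(5k + 20)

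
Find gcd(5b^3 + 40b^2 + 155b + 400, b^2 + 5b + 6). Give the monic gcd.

1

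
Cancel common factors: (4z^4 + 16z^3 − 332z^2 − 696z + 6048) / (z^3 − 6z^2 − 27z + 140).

Apply the Euclidean algorithm:
  4z^4 + 16z^3 − 332z^2 − 696z + 6048 = (4z + 40)(z^3 − 6z^2 − 27z + 140) + (16z^2 − 176z + 448)
  z^3 − 6z^2 − 27z + 140 = ((1/16)z + 5/16)(16z^2 − 176z + 448) + (0)
Last nonzero remainder: 16z^2 − 176z + 448. Dividing through by 16 gives the monic gcd z^2 − 11z + 28.
Cancel z^2 − 11z + 28 from numerator and denominator to get the reduced form.

(4z^2 + 60z + 216)/(z + 5)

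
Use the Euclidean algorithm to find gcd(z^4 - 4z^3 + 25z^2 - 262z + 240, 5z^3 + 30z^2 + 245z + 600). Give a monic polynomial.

Repeated division with remainder:
  z^4 - 4z^3 + 25z^2 - 262z + 240 = ((1/5)z - 2)(5z^3 + 30z^2 + 245z + 600) + (36z^2 + 108z + 1440)
  5z^3 + 30z^2 + 245z + 600 = ((5/36)z + 5/12)(36z^2 + 108z + 1440) + (0)
Last nonzero remainder: 36z^2 + 108z + 1440. Dividing through by 36 gives the monic gcd z^2 + 3z + 40.

z^2 + 3z + 40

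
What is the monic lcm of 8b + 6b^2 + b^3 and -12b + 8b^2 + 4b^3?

Euclidean algorithm in ℚ[b]:
  b^3 + 6b^2 + 8b = (1/4)(4b^3 + 8b^2 - 12b) + (4b^2 + 11b)
  4b^3 + 8b^2 - 12b = (b - 3/4)(4b^2 + 11b) + (-(15/4)b)
  4b^2 + 11b = (-(16/15)b - 44/15)(-(15/4)b) + (0)
Last nonzero remainder: -(15/4)b. Dividing through by -15/4 gives the monic gcd b.
Then lcm(f, g) = f·g / gcd(f, g); expanding and making the result monic gives the answer.

-24b - 2b^2 + 17b^3 + 8b^4 + b^5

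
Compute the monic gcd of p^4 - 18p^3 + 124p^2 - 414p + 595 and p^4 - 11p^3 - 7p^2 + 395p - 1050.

By polynomial division,
  p^4 - 18p^3 + 124p^2 - 414p + 595 = (p^4 - 11p^3 - 7p^2 + 395p - 1050) + (-7p^3 + 131p^2 - 809p + 1645)
  p^4 - 11p^3 - 7p^2 + 395p - 1050 = (-(1/7)p - 54/49)(-7p^3 + 131p^2 - 809p + 1645) + ((1068/49)p^2 - (12816/49)p + 5340/7)
  -7p^3 + 131p^2 - 809p + 1645 = (-(343/1068)p + 2303/1068)((1068/49)p^2 - (12816/49)p + 5340/7) + (0)
Last nonzero remainder: (1068/49)p^2 - (12816/49)p + 5340/7. Dividing through by 1068/49 gives the monic gcd p^2 - 12p + 35.

p^2 - 12p + 35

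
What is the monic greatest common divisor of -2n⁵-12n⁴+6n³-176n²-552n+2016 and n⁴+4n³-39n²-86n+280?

By polynomial division,
  -2n⁵-12n⁴+6n³-176n²-552n+2016 = (-2n-4)(n⁴+4n³-39n²-86n+280) + (-56n³-504n²-336n+3136)
  n⁴+4n³-39n²-86n+280 = (-(1/56)n+5/56)(-56n³-504n²-336n+3136) + (0)
Last nonzero remainder: -56n³-504n²-336n+3136. Dividing through by -56 gives the monic gcd n³+9n²+6n-56.

n³+9n²+6n-56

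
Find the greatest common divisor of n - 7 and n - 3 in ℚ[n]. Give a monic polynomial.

Apply the Euclidean algorithm:
  n - 7 = (n - 3) + (-4)
  n - 3 = (-(1/4)n + 3/4)(-4) + (0)
The last nonzero remainder is the constant -4, so the polynomials are coprime and gcd = 1.

1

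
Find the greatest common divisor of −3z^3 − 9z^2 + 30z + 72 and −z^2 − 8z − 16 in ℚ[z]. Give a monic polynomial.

z + 4

Repeated division with remainder:
  −3z^3 − 9z^2 + 30z + 72 = (3z − 15)(−z^2 − 8z − 16) + (−42z − 168)
  −z^2 − 8z − 16 = ((1/42)z + 2/21)(−42z − 168) + (0)
Last nonzero remainder: −42z − 168. Dividing through by −42 gives the monic gcd z + 4.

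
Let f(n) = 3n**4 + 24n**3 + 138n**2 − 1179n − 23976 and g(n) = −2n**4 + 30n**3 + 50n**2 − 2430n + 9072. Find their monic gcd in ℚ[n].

Euclidean algorithm in ℚ[n]:
  3n**4 + 24n**3 + 138n**2 − 1179n − 23976 = (−3/2)(−2n**4 + 30n**3 + 50n**2 − 2430n + 9072) + (69n**3 + 213n**2 − 4824n − 10368)
  −2n**4 + 30n**3 + 50n**2 − 2430n + 9072 = (−(2/69)n + 832/1587)(69n**3 + 213n**2 − 4824n − 10368) + (−(106590/529)n**2 − (106590/529)n + 7674480/529)
  69n**3 + 213n**2 − 4824n − 10368 = (−(12167/35530)n − 12696/17765)(−(106590/529)n**2 − (106590/529)n + 7674480/529) + (0)
Last nonzero remainder: −(106590/529)n**2 − (106590/529)n + 7674480/529. Dividing through by −106590/529 gives the monic gcd n**2 + n − 72.

n**2 + n − 72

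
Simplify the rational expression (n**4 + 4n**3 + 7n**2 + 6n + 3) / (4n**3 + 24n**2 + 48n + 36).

(n**2 + n + 1)/(4n + 12)

Euclidean algorithm in ℚ[n]:
  n**4 + 4n**3 + 7n**2 + 6n + 3 = ((1/4)n − 1/2)(4n**3 + 24n**2 + 48n + 36) + (7n**2 + 21n + 21)
  4n**3 + 24n**2 + 48n + 36 = ((4/7)n + 12/7)(7n**2 + 21n + 21) + (0)
Last nonzero remainder: 7n**2 + 21n + 21. Dividing through by 7 gives the monic gcd n**2 + 3n + 3.
Cancel n**2 + 3n + 3 from numerator and denominator to get the reduced form.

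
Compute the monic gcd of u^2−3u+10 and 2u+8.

1

Repeated division with remainder:
  u^2−3u+10 = ((1/2)u−7/2)(2u+8) + (38)
  2u+8 = ((1/19)u+4/19)(38) + (0)
The last nonzero remainder is the constant 38, so the polynomials are coprime and gcd = 1.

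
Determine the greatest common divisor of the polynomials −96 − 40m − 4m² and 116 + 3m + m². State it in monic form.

Repeated division with remainder:
  −4m² − 40m − 96 = (−4)(m² + 3m + 116) + (−28m + 368)
  m² + 3m + 116 = (−(1/28)m − 113/196)(−28m + 368) + (16080/49)
  −28m + 368 = (−(343/4020)m + 1127/1005)(16080/49) + (0)
The last nonzero remainder is the constant 16080/49, so the polynomials are coprime and gcd = 1.

1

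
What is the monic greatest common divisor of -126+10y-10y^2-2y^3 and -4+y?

Euclidean algorithm in ℚ[y]:
  -2y^3-10y^2+10y-126 = (-2y^2-18y-62)(y-4) + (-374)
  y-4 = (-(1/374)y+2/187)(-374) + (0)
The last nonzero remainder is the constant -374, so the polynomials are coprime and gcd = 1.

1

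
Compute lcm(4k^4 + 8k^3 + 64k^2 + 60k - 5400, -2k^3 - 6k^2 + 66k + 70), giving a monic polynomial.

k^6 + 10k^5 + 39k^4 + 157k^3 - 1118k^2 - 10695k - 9450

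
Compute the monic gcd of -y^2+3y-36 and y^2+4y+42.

Euclidean algorithm in ℚ[y]:
  -y^2+3y-36 = (-1)(y^2+4y+42) + (7y+6)
  y^2+4y+42 = ((1/7)y+22/49)(7y+6) + (1926/49)
  7y+6 = ((343/1926)y+49/321)(1926/49) + (0)
The last nonzero remainder is the constant 1926/49, so the polynomials are coprime and gcd = 1.

1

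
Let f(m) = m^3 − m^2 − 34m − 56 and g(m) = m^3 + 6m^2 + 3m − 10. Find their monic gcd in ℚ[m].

m + 2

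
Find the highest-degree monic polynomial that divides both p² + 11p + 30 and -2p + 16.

1

Euclidean algorithm in ℚ[p]:
  p² + 11p + 30 = (-(1/2)p - 19/2)(-2p + 16) + (182)
  -2p + 16 = (-(1/91)p + 8/91)(182) + (0)
The last nonzero remainder is the constant 182, so the polynomials are coprime and gcd = 1.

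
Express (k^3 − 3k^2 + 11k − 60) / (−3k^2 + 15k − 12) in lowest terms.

By polynomial division,
  k^3 − 3k^2 + 11k − 60 = (−(1/3)k − 2/3)(−3k^2 + 15k − 12) + (17k − 68)
  −3k^2 + 15k − 12 = (−(3/17)k + 3/17)(17k − 68) + (0)
Last nonzero remainder: 17k − 68. Dividing through by 17 gives the monic gcd k − 4.
Cancel k − 4 from numerator and denominator to get the reduced form.

(−k^2 − k − 15)/(3k − 3)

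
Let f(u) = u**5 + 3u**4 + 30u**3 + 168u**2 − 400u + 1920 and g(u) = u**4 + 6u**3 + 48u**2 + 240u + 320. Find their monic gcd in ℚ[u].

By polynomial division,
  u**5 + 3u**4 + 30u**3 + 168u**2 − 400u + 1920 = (u − 3)(u**4 + 6u**3 + 48u**2 + 240u + 320) + (72u**2 + 2880)
  u**4 + 6u**3 + 48u**2 + 240u + 320 = ((1/72)u**2 + (1/12)u + 1/9)(72u**2 + 2880) + (0)
Last nonzero remainder: 72u**2 + 2880. Dividing through by 72 gives the monic gcd u**2 + 40.

u**2 + 40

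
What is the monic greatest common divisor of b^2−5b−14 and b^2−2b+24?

Euclidean algorithm in ℚ[b]:
  b^2−5b−14 = (b^2−2b+24) + (−3b−38)
  b^2−2b+24 = (−(1/3)b+44/9)(−3b−38) + (1888/9)
  −3b−38 = (−(27/1888)b−171/944)(1888/9) + (0)
The last nonzero remainder is the constant 1888/9, so the polynomials are coprime and gcd = 1.

1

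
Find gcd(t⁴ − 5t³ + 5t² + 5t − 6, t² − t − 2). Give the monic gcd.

t² − t − 2

Euclidean algorithm in ℚ[t]:
  t⁴ − 5t³ + 5t² + 5t − 6 = (t² − 4t + 3)(t² − t − 2) + (0)
The last nonzero remainder t² − t − 2 is already monic.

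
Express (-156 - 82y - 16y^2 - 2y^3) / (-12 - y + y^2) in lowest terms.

(-52 - 10y - 2y^2)/(-4 + y)

Euclidean algorithm in ℚ[y]:
  -2y^3 - 16y^2 - 82y - 156 = (-2y - 18)(y^2 - y - 12) + (-124y - 372)
  y^2 - y - 12 = (-(1/124)y + 1/31)(-124y - 372) + (0)
Last nonzero remainder: -124y - 372. Dividing through by -124 gives the monic gcd y + 3.
Cancel y + 3 from numerator and denominator to get the reduced form.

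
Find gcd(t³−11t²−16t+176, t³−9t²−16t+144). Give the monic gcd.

Repeated division with remainder:
  t³−11t²−16t+176 = (t³−9t²−16t+144) + (−2t²+32)
  t³−9t²−16t+144 = (−(1/2)t+9/2)(−2t²+32) + (0)
Last nonzero remainder: −2t²+32. Dividing through by −2 gives the monic gcd t²−16.

t²−16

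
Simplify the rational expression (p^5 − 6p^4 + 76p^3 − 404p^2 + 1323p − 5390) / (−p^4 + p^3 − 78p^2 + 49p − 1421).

Repeated division with remainder:
  p^5 − 6p^4 + 76p^3 − 404p^2 + 1323p − 5390 = (−p + 5)(−p^4 + p^3 − 78p^2 + 49p − 1421) + (−7p^3 + 35p^2 − 343p + 1715)
  −p^4 + p^3 − 78p^2 + 49p − 1421 = ((1/7)p + 4/7)(−7p^3 + 35p^2 − 343p + 1715) + (−49p^2 − 2401)
  −7p^3 + 35p^2 − 343p + 1715 = ((1/7)p − 5/7)(−49p^2 − 2401) + (0)
Last nonzero remainder: −49p^2 − 2401. Dividing through by −49 gives the monic gcd p^2 + 49.
Cancel p^2 + 49 from numerator and denominator to get the reduced form.

(−p^3 + 6p^2 − 27p + 110)/(p^2 − p + 29)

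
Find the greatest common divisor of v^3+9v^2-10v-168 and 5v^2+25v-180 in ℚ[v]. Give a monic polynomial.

v-4

By polynomial division,
  v^3+9v^2-10v-168 = ((1/5)v+4/5)(5v^2+25v-180) + (6v-24)
  5v^2+25v-180 = ((5/6)v+15/2)(6v-24) + (0)
Last nonzero remainder: 6v-24. Dividing through by 6 gives the monic gcd v-4.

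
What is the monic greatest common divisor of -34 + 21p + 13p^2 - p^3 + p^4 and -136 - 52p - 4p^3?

34 + 13p + p^3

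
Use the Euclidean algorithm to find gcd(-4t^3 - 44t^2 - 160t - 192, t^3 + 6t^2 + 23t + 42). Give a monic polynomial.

t + 3

Euclidean algorithm in ℚ[t]:
  -4t^3 - 44t^2 - 160t - 192 = (-4)(t^3 + 6t^2 + 23t + 42) + (-20t^2 - 68t - 24)
  t^3 + 6t^2 + 23t + 42 = (-(1/20)t - 13/100)(-20t^2 - 68t - 24) + ((324/25)t + 972/25)
  -20t^2 - 68t - 24 = (-(125/81)t - 50/81)((324/25)t + 972/25) + (0)
Last nonzero remainder: (324/25)t + 972/25. Dividing through by 324/25 gives the monic gcd t + 3.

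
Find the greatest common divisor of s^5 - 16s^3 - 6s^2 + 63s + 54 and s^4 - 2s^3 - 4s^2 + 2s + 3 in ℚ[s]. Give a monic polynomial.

Apply the Euclidean algorithm:
  s^5 - 16s^3 - 6s^2 + 63s + 54 = (s + 2)(s^4 - 2s^3 - 4s^2 + 2s + 3) + (-8s^3 + 56s + 48)
  s^4 - 2s^3 - 4s^2 + 2s + 3 = (-(1/8)s + 1/4)(-8s^3 + 56s + 48) + (3s^2 - 6s - 9)
  -8s^3 + 56s + 48 = (-(8/3)s - 16/3)(3s^2 - 6s - 9) + (0)
Last nonzero remainder: 3s^2 - 6s - 9. Dividing through by 3 gives the monic gcd s^2 - 2s - 3.

s^2 - 2s - 3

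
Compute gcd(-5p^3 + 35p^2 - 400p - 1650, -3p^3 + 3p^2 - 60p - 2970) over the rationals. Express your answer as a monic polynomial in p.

p^2 - 10p + 110

Apply the Euclidean algorithm:
  -5p^3 + 35p^2 - 400p - 1650 = (5/3)(-3p^3 + 3p^2 - 60p - 2970) + (30p^2 - 300p + 3300)
  -3p^3 + 3p^2 - 60p - 2970 = (-(1/10)p - 9/10)(30p^2 - 300p + 3300) + (0)
Last nonzero remainder: 30p^2 - 300p + 3300. Dividing through by 30 gives the monic gcd p^2 - 10p + 110.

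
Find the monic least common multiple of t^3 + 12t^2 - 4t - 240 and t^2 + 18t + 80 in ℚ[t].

t^4 + 20t^3 + 92t^2 - 272t - 1920

Euclidean algorithm in ℚ[t]:
  t^3 + 12t^2 - 4t - 240 = (t - 6)(t^2 + 18t + 80) + (24t + 240)
  t^2 + 18t + 80 = ((1/24)t + 1/3)(24t + 240) + (0)
Last nonzero remainder: 24t + 240. Dividing through by 24 gives the monic gcd t + 10.
Then lcm(f, g) = f·g / gcd(f, g); expanding and making the result monic gives the answer.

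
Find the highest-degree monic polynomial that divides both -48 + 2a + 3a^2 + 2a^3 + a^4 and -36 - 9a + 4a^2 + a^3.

3 + a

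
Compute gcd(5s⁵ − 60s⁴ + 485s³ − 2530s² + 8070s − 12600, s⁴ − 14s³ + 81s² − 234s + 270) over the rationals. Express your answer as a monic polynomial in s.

Apply the Euclidean algorithm:
  5s⁵ − 60s⁴ + 485s³ − 2530s² + 8070s − 12600 = (5s + 10)(s⁴ − 14s³ + 81s² − 234s + 270) + (220s³ − 2170s² + 9060s − 15300)
  s⁴ − 14s³ + 81s² − 234s + 270 = ((1/220)s − 91/4840)(220s³ − 2170s² + 9060s − 15300) + (−(475/484)s² + (1425/242)s − 4275/242)
  220s³ − 2170s² + 9060s − 15300 = (−(21296/95)s + 16456/19)(−(475/484)s² + (1425/242)s − 4275/242) + (0)
Last nonzero remainder: −(475/484)s² + (1425/242)s − 4275/242. Dividing through by −475/484 gives the monic gcd s² − 6s + 18.

s² − 6s + 18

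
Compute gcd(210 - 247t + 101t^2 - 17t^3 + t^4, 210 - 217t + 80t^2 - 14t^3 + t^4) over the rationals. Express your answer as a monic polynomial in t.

10 - 7t + t^2

Repeated division with remainder:
  t^4 - 17t^3 + 101t^2 - 247t + 210 = (t^4 - 14t^3 + 80t^2 - 217t + 210) + (-3t^3 + 21t^2 - 30t)
  t^4 - 14t^3 + 80t^2 - 217t + 210 = (-(1/3)t + 7/3)(-3t^3 + 21t^2 - 30t) + (21t^2 - 147t + 210)
  -3t^3 + 21t^2 - 30t = (-(1/7)t)(21t^2 - 147t + 210) + (0)
Last nonzero remainder: 21t^2 - 147t + 210. Dividing through by 21 gives the monic gcd t^2 - 7t + 10.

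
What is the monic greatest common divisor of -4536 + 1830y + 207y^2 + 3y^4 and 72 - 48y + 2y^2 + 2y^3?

Apply the Euclidean algorithm:
  3y^4 + 207y^2 + 1830y - 4536 = ((3/2)y - 3/2)(2y^3 + 2y^2 - 48y + 72) + (282y^2 + 1650y - 4428)
  2y^3 + 2y^2 - 48y + 72 = ((1/141)y - 76/2209)(282y^2 + 1650y - 4428) + ((88740/2209)y - 177480/2209)
  282y^2 + 1650y - 4428 = ((103823/14790)y + 271707/4930)((88740/2209)y - 177480/2209) + (0)
Last nonzero remainder: (88740/2209)y - 177480/2209. Dividing through by 88740/2209 gives the monic gcd y - 2.

-2 + y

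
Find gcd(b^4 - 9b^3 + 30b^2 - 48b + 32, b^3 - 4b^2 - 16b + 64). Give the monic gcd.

b - 4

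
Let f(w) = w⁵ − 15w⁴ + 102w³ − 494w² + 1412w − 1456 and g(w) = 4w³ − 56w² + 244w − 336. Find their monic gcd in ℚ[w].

w² − 11w + 28

By polynomial division,
  w⁵ − 15w⁴ + 102w³ − 494w² + 1412w − 1456 = ((1/4)w² − (1/4)w + 27/4)(4w³ − 56w² + 244w − 336) + (29w² − 319w + 812)
  4w³ − 56w² + 244w − 336 = ((4/29)w − 12/29)(29w² − 319w + 812) + (0)
Last nonzero remainder: 29w² − 319w + 812. Dividing through by 29 gives the monic gcd w² − 11w + 28.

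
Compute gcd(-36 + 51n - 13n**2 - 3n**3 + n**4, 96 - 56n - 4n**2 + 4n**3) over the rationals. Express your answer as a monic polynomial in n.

Euclidean algorithm in ℚ[n]:
  n**4 - 3n**3 - 13n**2 + 51n - 36 = ((1/4)n - 1/2)(4n**3 - 4n**2 - 56n + 96) + (-n**2 - n + 12)
  4n**3 - 4n**2 - 56n + 96 = (-4n + 8)(-n**2 - n + 12) + (0)
Last nonzero remainder: -n**2 - n + 12. Dividing through by -1 gives the monic gcd n**2 + n - 12.

-12 + n + n**2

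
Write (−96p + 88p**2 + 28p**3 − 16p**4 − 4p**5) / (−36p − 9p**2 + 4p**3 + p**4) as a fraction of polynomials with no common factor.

(−8 + 12p − 4p**2)/(−3 + p)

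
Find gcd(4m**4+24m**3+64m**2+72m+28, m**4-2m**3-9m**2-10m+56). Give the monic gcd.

By polynomial division,
  4m**4+24m**3+64m**2+72m+28 = (4)(m**4-2m**3-9m**2-10m+56) + (32m**3+100m**2+112m-196)
  m**4-2m**3-9m**2-10m+56 = ((1/32)m-41/256)(32m**3+100m**2+112m-196) + ((225/64)m**2+(225/16)m+1575/64)
  32m**3+100m**2+112m-196 = ((2048/225)m-1792/225)((225/64)m**2+(225/16)m+1575/64) + (0)
Last nonzero remainder: (225/64)m**2+(225/16)m+1575/64. Dividing through by 225/64 gives the monic gcd m**2+4m+7.

m**2+4m+7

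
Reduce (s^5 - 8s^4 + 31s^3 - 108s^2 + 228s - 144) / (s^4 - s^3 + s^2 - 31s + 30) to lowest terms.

(s^3 - 4s^2 + 12s - 48)/(s^2 + 3s + 10)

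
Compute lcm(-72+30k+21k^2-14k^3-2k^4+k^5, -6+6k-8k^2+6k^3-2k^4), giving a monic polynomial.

-72+30k-51k^2+16k^3+19k^4-13k^5-2k^6+k^7

Repeated division with remainder:
  k^5-2k^4-14k^3+21k^2+30k-72 = (-(1/2)k-1/2)(-2k^4+6k^3-8k^2+6k-6) + (-15k^3+20k^2+30k-75)
  -2k^4+6k^3-8k^2+6k-6 = ((2/15)k-2/9)(-15k^3+20k^2+30k-75) + (-(68/9)k^2+(68/3)k-68/3)
  -15k^3+20k^2+30k-75 = ((135/68)k+225/68)(-(68/9)k^2+(68/3)k-68/3) + (0)
Last nonzero remainder: -(68/9)k^2+(68/3)k-68/3. Dividing through by -68/9 gives the monic gcd k^2-3k+3.
Then lcm(f, g) = f·g / gcd(f, g); expanding and making the result monic gives the answer.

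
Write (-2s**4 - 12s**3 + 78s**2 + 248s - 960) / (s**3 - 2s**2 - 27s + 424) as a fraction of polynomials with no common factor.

Repeated division with remainder:
  -2s**4 - 12s**3 + 78s**2 + 248s - 960 = (-2s - 16)(s**3 - 2s**2 - 27s + 424) + (-8s**2 + 664s + 5824)
  s**3 - 2s**2 - 27s + 424 = (-(1/8)s - 81/8)(-8s**2 + 664s + 5824) + (7424s + 59392)
  -8s**2 + 664s + 5824 = (-(1/928)s + 91/928)(7424s + 59392) + (0)
Last nonzero remainder: 7424s + 59392. Dividing through by 7424 gives the monic gcd s + 8.
Cancel s + 8 from numerator and denominator to get the reduced form.

(-2s**3 + 4s**2 + 46s - 120)/(s**2 - 10s + 53)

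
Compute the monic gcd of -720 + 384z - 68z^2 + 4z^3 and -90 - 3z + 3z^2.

Euclidean algorithm in ℚ[z]:
  4z^3 - 68z^2 + 384z - 720 = ((4/3)z - 64/3)(3z^2 - 3z - 90) + (440z - 2640)
  3z^2 - 3z - 90 = ((3/440)z + 3/88)(440z - 2640) + (0)
Last nonzero remainder: 440z - 2640. Dividing through by 440 gives the monic gcd z - 6.

-6 + z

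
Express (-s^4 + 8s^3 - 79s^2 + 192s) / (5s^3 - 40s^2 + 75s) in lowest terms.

(-s^2 + 5s - 64)/(5s - 25)

Euclidean algorithm in ℚ[s]:
  -s^4 + 8s^3 - 79s^2 + 192s = (-(1/5)s)(5s^3 - 40s^2 + 75s) + (-64s^2 + 192s)
  5s^3 - 40s^2 + 75s = (-(5/64)s + 25/64)(-64s^2 + 192s) + (0)
Last nonzero remainder: -64s^2 + 192s. Dividing through by -64 gives the monic gcd s^2 - 3s.
Cancel s^2 - 3s from numerator and denominator to get the reduced form.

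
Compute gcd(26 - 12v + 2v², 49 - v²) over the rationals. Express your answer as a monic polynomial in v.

Apply the Euclidean algorithm:
  2v² - 12v + 26 = (-2)(-v² + 49) + (-12v + 124)
  -v² + 49 = ((1/12)v + 31/36)(-12v + 124) + (-520/9)
  -12v + 124 = ((27/130)v - 279/130)(-520/9) + (0)
The last nonzero remainder is the constant -520/9, so the polynomials are coprime and gcd = 1.

1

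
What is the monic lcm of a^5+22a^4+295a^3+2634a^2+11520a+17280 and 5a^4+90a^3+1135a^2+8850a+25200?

By polynomial division,
  a^5+22a^4+295a^3+2634a^2+11520a+17280 = ((1/5)a+4/5)(5a^4+90a^3+1135a^2+8850a+25200) + (-4a^3-44a^2-600a-2880)
  5a^4+90a^3+1135a^2+8850a+25200 = (-(5/4)a-35/4)(-4a^3-44a^2-600a-2880) + (0)
Last nonzero remainder: -4a^3-44a^2-600a-2880. Dividing through by -4 gives the monic gcd a^3+11a^2+150a+720.
Then lcm(f, g) = f·g / gcd(f, g); expanding and making the result monic gives the answer.

a^6+29a^5+449a^4+4699a^3+29958a^2+97920a+120960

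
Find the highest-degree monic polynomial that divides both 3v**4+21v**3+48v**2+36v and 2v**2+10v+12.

v**2+5v+6

Apply the Euclidean algorithm:
  3v**4+21v**3+48v**2+36v = ((3/2)v**2+3v)(2v**2+10v+12) + (0)
Last nonzero remainder: 2v**2+10v+12. Dividing through by 2 gives the monic gcd v**2+5v+6.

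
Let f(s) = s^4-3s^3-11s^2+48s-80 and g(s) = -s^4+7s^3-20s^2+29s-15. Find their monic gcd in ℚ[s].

s^2-3s+5

By polynomial division,
  s^4-3s^3-11s^2+48s-80 = (-1)(-s^4+7s^3-20s^2+29s-15) + (4s^3-31s^2+77s-95)
  -s^4+7s^3-20s^2+29s-15 = (-(1/4)s-3/16)(4s^3-31s^2+77s-95) + (-(105/16)s^2+(315/16)s-525/16)
  4s^3-31s^2+77s-95 = (-(64/105)s+304/105)(-(105/16)s^2+(315/16)s-525/16) + (0)
Last nonzero remainder: -(105/16)s^2+(315/16)s-525/16. Dividing through by -105/16 gives the monic gcd s^2-3s+5.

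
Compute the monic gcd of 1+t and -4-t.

Repeated division with remainder:
  t+1 = (-1)(-t-4) + (-3)
  -t-4 = ((1/3)t+4/3)(-3) + (0)
The last nonzero remainder is the constant -3, so the polynomials are coprime and gcd = 1.

1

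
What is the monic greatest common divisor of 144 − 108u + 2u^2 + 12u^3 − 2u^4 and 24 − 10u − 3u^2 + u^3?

Repeated division with remainder:
  −2u^4 + 12u^3 + 2u^2 − 108u + 144 = (−2u + 6)(u^3 − 3u^2 − 10u + 24) + (0)
The last nonzero remainder u^3 − 3u^2 − 10u + 24 is already monic.

24 − 10u − 3u^2 + u^3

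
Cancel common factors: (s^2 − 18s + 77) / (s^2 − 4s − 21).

Apply the Euclidean algorithm:
  s^2 − 18s + 77 = (s^2 − 4s − 21) + (−14s + 98)
  s^2 − 4s − 21 = (−(1/14)s − 3/14)(−14s + 98) + (0)
Last nonzero remainder: −14s + 98. Dividing through by −14 gives the monic gcd s − 7.
Cancel s − 7 from numerator and denominator to get the reduced form.

(s − 11)/(s + 3)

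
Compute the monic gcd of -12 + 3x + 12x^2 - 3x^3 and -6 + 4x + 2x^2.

-1 + x

By polynomial division,
  -3x^3 + 12x^2 + 3x - 12 = (-(3/2)x + 9)(2x^2 + 4x - 6) + (-42x + 42)
  2x^2 + 4x - 6 = (-(1/21)x - 1/7)(-42x + 42) + (0)
Last nonzero remainder: -42x + 42. Dividing through by -42 gives the monic gcd x - 1.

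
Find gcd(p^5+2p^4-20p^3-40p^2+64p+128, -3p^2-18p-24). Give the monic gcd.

Repeated division with remainder:
  p^5+2p^4-20p^3-40p^2+64p+128 = (-(1/3)p^3+(4/3)p^2+(4/3)p-16/3)(-3p^2-18p-24) + (0)
Last nonzero remainder: -3p^2-18p-24. Dividing through by -3 gives the monic gcd p^2+6p+8.

p^2+6p+8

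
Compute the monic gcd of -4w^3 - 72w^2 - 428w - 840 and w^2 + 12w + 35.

w^2 + 12w + 35

Euclidean algorithm in ℚ[w]:
  -4w^3 - 72w^2 - 428w - 840 = (-4w - 24)(w^2 + 12w + 35) + (0)
The last nonzero remainder w^2 + 12w + 35 is already monic.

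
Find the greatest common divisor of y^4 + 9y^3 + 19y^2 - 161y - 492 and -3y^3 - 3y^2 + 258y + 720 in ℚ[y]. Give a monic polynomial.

y + 3

By polynomial division,
  y^4 + 9y^3 + 19y^2 - 161y - 492 = (-(1/3)y - 8/3)(-3y^3 - 3y^2 + 258y + 720) + (97y^2 + 767y + 1428)
  -3y^3 - 3y^2 + 258y + 720 = (-(3/97)y + 2010/9409)(97y^2 + 767y + 1428) + ((1301400/9409)y + 3904200/9409)
  97y^2 + 767y + 1428 = ((912673/1301400)y + 1119671/325350)((1301400/9409)y + 3904200/9409) + (0)
Last nonzero remainder: (1301400/9409)y + 3904200/9409. Dividing through by 1301400/9409 gives the monic gcd y + 3.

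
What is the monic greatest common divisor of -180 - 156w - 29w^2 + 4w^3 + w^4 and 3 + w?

3 + w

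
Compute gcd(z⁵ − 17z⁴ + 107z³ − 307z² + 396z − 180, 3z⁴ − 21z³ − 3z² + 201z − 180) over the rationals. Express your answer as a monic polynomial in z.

Repeated division with remainder:
  z⁵ − 17z⁴ + 107z³ − 307z² + 396z − 180 = ((1/3)z − 10/3)(3z⁴ − 21z³ − 3z² + 201z − 180) + (38z³ − 384z² + 1126z − 780)
  3z⁴ − 21z³ − 3z² + 201z − 180 = ((3/38)z + 177/722)(38z³ − 384z² + 1126z − 780) + ((810/361)z² − (4860/361)z + 4050/361)
  38z³ − 384z² + 1126z − 780 = ((6859/405)z − 9386/135)((810/361)z² − (4860/361)z + 4050/361) + (0)
Last nonzero remainder: (810/361)z² − (4860/361)z + 4050/361. Dividing through by 810/361 gives the monic gcd z² − 6z + 5.

z² − 6z + 5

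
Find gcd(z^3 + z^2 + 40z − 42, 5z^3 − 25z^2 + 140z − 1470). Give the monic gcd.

z^2 + 2z + 42

Euclidean algorithm in ℚ[z]:
  z^3 + z^2 + 40z − 42 = (1/5)(5z^3 − 25z^2 + 140z − 1470) + (6z^2 + 12z + 252)
  5z^3 − 25z^2 + 140z − 1470 = ((5/6)z − 35/6)(6z^2 + 12z + 252) + (0)
Last nonzero remainder: 6z^2 + 12z + 252. Dividing through by 6 gives the monic gcd z^2 + 2z + 42.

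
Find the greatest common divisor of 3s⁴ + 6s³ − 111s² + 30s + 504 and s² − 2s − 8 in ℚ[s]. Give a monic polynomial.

s² − 2s − 8

Euclidean algorithm in ℚ[s]:
  3s⁴ + 6s³ − 111s² + 30s + 504 = (3s² + 12s − 63)(s² − 2s − 8) + (0)
The last nonzero remainder s² − 2s − 8 is already monic.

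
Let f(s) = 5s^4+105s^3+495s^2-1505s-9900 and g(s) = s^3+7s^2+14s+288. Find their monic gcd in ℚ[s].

Euclidean algorithm in ℚ[s]:
  5s^4+105s^3+495s^2-1505s-9900 = (5s+70)(s^3+7s^2+14s+288) + (-65s^2-3925s-30060)
  s^3+7s^2+14s+288 = (-(1/65)s+694/845)(-65s^2-3925s-30060) + ((469000/169)s+4221000/169)
  -65s^2-3925s-30060 = (-(2197/93800)s-28223/23450)((469000/169)s+4221000/169) + (0)
Last nonzero remainder: (469000/169)s+4221000/169. Dividing through by 469000/169 gives the monic gcd s+9.

s+9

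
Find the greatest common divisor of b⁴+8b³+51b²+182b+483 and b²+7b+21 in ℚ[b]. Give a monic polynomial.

b²+7b+21

By polynomial division,
  b⁴+8b³+51b²+182b+483 = (b²+b+23)(b²+7b+21) + (0)
The last nonzero remainder b²+7b+21 is already monic.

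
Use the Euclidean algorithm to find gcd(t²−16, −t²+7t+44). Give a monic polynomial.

Apply the Euclidean algorithm:
  t²−16 = (−1)(−t²+7t+44) + (7t+28)
  −t²+7t+44 = (−(1/7)t+11/7)(7t+28) + (0)
Last nonzero remainder: 7t+28. Dividing through by 7 gives the monic gcd t+4.

t+4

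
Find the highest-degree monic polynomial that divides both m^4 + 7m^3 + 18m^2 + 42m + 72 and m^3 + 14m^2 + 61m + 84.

m^2 + 7m + 12

By polynomial division,
  m^4 + 7m^3 + 18m^2 + 42m + 72 = (m - 7)(m^3 + 14m^2 + 61m + 84) + (55m^2 + 385m + 660)
  m^3 + 14m^2 + 61m + 84 = ((1/55)m + 7/55)(55m^2 + 385m + 660) + (0)
Last nonzero remainder: 55m^2 + 385m + 660. Dividing through by 55 gives the monic gcd m^2 + 7m + 12.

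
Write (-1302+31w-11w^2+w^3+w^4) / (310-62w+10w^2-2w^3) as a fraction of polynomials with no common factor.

(42-w-w^2)/(-10+2w)

Euclidean algorithm in ℚ[w]:
  w^4+w^3-11w^2+31w-1302 = (-(1/2)w-3)(-2w^3+10w^2-62w+310) + (-12w^2-372)
  -2w^3+10w^2-62w+310 = ((1/6)w-5/6)(-12w^2-372) + (0)
Last nonzero remainder: -12w^2-372. Dividing through by -12 gives the monic gcd w^2+31.
Cancel w^2+31 from numerator and denominator to get the reduced form.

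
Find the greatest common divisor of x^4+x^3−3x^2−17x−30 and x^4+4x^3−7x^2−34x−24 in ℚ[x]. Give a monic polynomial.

Apply the Euclidean algorithm:
  x^4+x^3−3x^2−17x−30 = (x^4+4x^3−7x^2−34x−24) + (−3x^3+4x^2+17x−6)
  x^4+4x^3−7x^2−34x−24 = (−(1/3)x−16/9)(−3x^3+4x^2+17x−6) + ((52/9)x^2−(52/9)x−104/3)
  −3x^3+4x^2+17x−6 = (−(27/52)x+9/52)((52/9)x^2−(52/9)x−104/3) + (0)
Last nonzero remainder: (52/9)x^2−(52/9)x−104/3. Dividing through by 52/9 gives the monic gcd x^2−x−6.

x^2−x−6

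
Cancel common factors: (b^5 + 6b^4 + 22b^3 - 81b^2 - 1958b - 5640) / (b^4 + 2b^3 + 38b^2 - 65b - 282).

(b^3 + 3b^2 - 34b - 120)/(b^2 - b - 6)

Euclidean algorithm in ℚ[b]:
  b^5 + 6b^4 + 22b^3 - 81b^2 - 1958b - 5640 = (b + 4)(b^4 + 2b^3 + 38b^2 - 65b - 282) + (-24b^3 - 168b^2 - 1416b - 4512)
  b^4 + 2b^3 + 38b^2 - 65b - 282 = (-(1/24)b + 5/24)(-24b^3 - 168b^2 - 1416b - 4512) + (14b^2 + 42b + 658)
  -24b^3 - 168b^2 - 1416b - 4512 = (-(12/7)b - 48/7)(14b^2 + 42b + 658) + (0)
Last nonzero remainder: 14b^2 + 42b + 658. Dividing through by 14 gives the monic gcd b^2 + 3b + 47.
Cancel b^2 + 3b + 47 from numerator and denominator to get the reduced form.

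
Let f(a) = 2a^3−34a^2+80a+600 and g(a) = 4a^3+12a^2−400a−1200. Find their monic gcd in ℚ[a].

a^2−7a−30

Repeated division with remainder:
  2a^3−34a^2+80a+600 = (1/2)(4a^3+12a^2−400a−1200) + (−40a^2+280a+1200)
  4a^3+12a^2−400a−1200 = (−(1/10)a−1)(−40a^2+280a+1200) + (0)
Last nonzero remainder: −40a^2+280a+1200. Dividing through by −40 gives the monic gcd a^2−7a−30.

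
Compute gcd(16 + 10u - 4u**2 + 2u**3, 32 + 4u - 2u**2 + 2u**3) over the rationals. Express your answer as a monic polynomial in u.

Euclidean algorithm in ℚ[u]:
  2u**3 - 4u**2 + 10u + 16 = (2u**3 - 2u**2 + 4u + 32) + (-2u**2 + 6u - 16)
  2u**3 - 2u**2 + 4u + 32 = (-u - 2)(-2u**2 + 6u - 16) + (0)
Last nonzero remainder: -2u**2 + 6u - 16. Dividing through by -2 gives the monic gcd u**2 - 3u + 8.

8 - 3u + u**2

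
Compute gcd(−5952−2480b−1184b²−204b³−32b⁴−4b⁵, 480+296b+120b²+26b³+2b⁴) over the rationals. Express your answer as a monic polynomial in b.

Repeated division with remainder:
  −4b⁵−32b⁴−204b³−1184b²−2480b−5952 = (−2b+10)(2b⁴+26b³+120b²+296b+480) + (−224b³−1792b²−4480b−10752)
  2b⁴+26b³+120b²+296b+480 = (−(1/112)b−5/112)(−224b³−1792b²−4480b−10752) + (0)
Last nonzero remainder: −224b³−1792b²−4480b−10752. Dividing through by −224 gives the monic gcd b³+8b²+20b+48.

48+20b+8b²+b³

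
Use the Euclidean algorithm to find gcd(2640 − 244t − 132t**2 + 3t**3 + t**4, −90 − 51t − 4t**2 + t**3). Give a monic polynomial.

−10 + t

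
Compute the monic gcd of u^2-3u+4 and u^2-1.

1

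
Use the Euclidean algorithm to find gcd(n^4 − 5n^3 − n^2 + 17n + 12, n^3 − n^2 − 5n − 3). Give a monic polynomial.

n^3 − n^2 − 5n − 3

Euclidean algorithm in ℚ[n]:
  n^4 − 5n^3 − n^2 + 17n + 12 = (n − 4)(n^3 − n^2 − 5n − 3) + (0)
The last nonzero remainder n^3 − n^2 − 5n − 3 is already monic.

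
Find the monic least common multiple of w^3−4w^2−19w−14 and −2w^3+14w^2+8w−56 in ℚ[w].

w^4−6w^3−11w^2+24w+28

By polynomial division,
  w^3−4w^2−19w−14 = (−1/2)(−2w^3+14w^2+8w−56) + (3w^2−15w−42)
  −2w^3+14w^2+8w−56 = (−(2/3)w+4/3)(3w^2−15w−42) + (0)
Last nonzero remainder: 3w^2−15w−42. Dividing through by 3 gives the monic gcd w^2−5w−14.
Then lcm(f, g) = f·g / gcd(f, g); expanding and making the result monic gives the answer.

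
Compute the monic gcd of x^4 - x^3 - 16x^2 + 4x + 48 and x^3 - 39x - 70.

x + 2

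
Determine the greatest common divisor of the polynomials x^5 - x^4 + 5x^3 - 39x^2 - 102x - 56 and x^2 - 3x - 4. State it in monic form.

x^2 - 3x - 4

Euclidean algorithm in ℚ[x]:
  x^5 - x^4 + 5x^3 - 39x^2 - 102x - 56 = (x^3 + 2x^2 + 15x + 14)(x^2 - 3x - 4) + (0)
The last nonzero remainder x^2 - 3x - 4 is already monic.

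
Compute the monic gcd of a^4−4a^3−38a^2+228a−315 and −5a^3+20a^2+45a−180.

Euclidean algorithm in ℚ[a]:
  a^4−4a^3−38a^2+228a−315 = (−(1/5)a)(−5a^3+20a^2+45a−180) + (−29a^2+192a−315)
  −5a^3+20a^2+45a−180 = ((5/29)a+380/841)(−29a^2+192a−315) + ((10560/841)a−31680/841)
  −29a^2+192a−315 = (−(24389/10560)a+5887/704)((10560/841)a−31680/841) + (0)
Last nonzero remainder: (10560/841)a−31680/841. Dividing through by 10560/841 gives the monic gcd a−3.

a−3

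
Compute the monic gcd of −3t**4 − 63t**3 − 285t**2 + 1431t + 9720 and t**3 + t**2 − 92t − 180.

t + 9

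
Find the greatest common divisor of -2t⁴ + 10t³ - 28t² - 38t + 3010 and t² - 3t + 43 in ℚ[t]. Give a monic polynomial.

t² - 3t + 43

Repeated division with remainder:
  -2t⁴ + 10t³ - 28t² - 38t + 3010 = (-2t² + 4t + 70)(t² - 3t + 43) + (0)
The last nonzero remainder t² - 3t + 43 is already monic.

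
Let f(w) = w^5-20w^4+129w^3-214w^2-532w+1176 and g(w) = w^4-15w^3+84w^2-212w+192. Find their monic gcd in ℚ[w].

w^2-8w+12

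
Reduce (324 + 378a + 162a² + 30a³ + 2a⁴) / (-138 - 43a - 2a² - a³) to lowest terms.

(-108 - 90a - 24a² - 2a³)/(46 - a + a²)

By polynomial division,
  2a⁴ + 30a³ + 162a² + 378a + 324 = (-2a - 26)(-a³ - 2a² - 43a - 138) + (24a² - 1016a - 3264)
  -a³ - 2a² - 43a - 138 = (-(1/24)a - 133/72)(24a² - 1016a - 3264) + (-(18502/9)a - 18502/3)
  24a² - 1016a - 3264 = (-(108/9251)a + 4896/9251)(-(18502/9)a - 18502/3) + (0)
Last nonzero remainder: -(18502/9)a - 18502/3. Dividing through by -18502/9 gives the monic gcd a + 3.
Cancel a + 3 from numerator and denominator to get the reduced form.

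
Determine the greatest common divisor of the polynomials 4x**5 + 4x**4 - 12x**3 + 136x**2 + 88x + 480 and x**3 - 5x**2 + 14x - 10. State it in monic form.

By polynomial division,
  4x**5 + 4x**4 - 12x**3 + 136x**2 + 88x + 480 = (4x**2 + 24x + 52)(x**3 - 5x**2 + 14x - 10) + (100x**2 - 400x + 1000)
  x**3 - 5x**2 + 14x - 10 = ((1/100)x - 1/100)(100x**2 - 400x + 1000) + (0)
Last nonzero remainder: 100x**2 - 400x + 1000. Dividing through by 100 gives the monic gcd x**2 - 4x + 10.

x**2 - 4x + 10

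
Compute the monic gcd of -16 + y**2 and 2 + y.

1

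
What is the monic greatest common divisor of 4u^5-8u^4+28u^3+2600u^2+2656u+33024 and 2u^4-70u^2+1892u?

Repeated division with remainder:
  4u^5-8u^4+28u^3+2600u^2+2656u+33024 = (2u-4)(2u^4-70u^2+1892u) + (168u^3-1464u^2+10224u+33024)
  2u^4-70u^2+1892u = ((1/84)u+61/588)(168u^3-1464u^2+10224u+33024) + (-(1952/49)u^2+(21472/49)u-167872/49)
  168u^3-1464u^2+10224u+33024 = (-(1029/244)u-588/61)(-(1952/49)u^2+(21472/49)u-167872/49) + (0)
Last nonzero remainder: -(1952/49)u^2+(21472/49)u-167872/49. Dividing through by -1952/49 gives the monic gcd u^2-11u+86.

u^2-11u+86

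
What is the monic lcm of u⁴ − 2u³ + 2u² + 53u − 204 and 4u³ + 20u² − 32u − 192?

u⁵ + 2u⁴ − 6u³ + 61u² + 8u − 816

Euclidean algorithm in ℚ[u]:
  u⁴ − 2u³ + 2u² + 53u − 204 = ((1/4)u − 7/4)(4u³ + 20u² − 32u − 192) + (45u² + 45u − 540)
  4u³ + 20u² − 32u − 192 = ((4/45)u + 16/45)(45u² + 45u − 540) + (0)
Last nonzero remainder: 45u² + 45u − 540. Dividing through by 45 gives the monic gcd u² + u − 12.
Then lcm(f, g) = f·g / gcd(f, g); expanding and making the result monic gives the answer.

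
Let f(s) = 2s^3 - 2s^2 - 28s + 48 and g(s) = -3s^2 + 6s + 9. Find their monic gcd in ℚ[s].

s - 3

By polynomial division,
  2s^3 - 2s^2 - 28s + 48 = (-(2/3)s - 2/3)(-3s^2 + 6s + 9) + (-18s + 54)
  -3s^2 + 6s + 9 = ((1/6)s + 1/6)(-18s + 54) + (0)
Last nonzero remainder: -18s + 54. Dividing through by -18 gives the monic gcd s - 3.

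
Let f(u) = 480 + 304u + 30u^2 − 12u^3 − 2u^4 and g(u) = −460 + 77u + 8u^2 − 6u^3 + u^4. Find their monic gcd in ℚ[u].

Apply the Euclidean algorithm:
  −2u^4 − 12u^3 + 30u^2 + 304u + 480 = (−2)(u^4 − 6u^3 + 8u^2 + 77u − 460) + (−24u^3 + 46u^2 + 458u − 440)
  u^4 − 6u^3 + 8u^2 + 77u − 460 = (−(1/24)u + 49/288)(−24u^3 + 46u^2 + 458u − 440) + ((2773/144)u^2 − (2773/144)u − 13865/36)
  −24u^3 + 46u^2 + 458u − 440 = (−(3456/2773)u + 3168/2773)((2773/144)u^2 − (2773/144)u − 13865/36) + (0)
Last nonzero remainder: (2773/144)u^2 − (2773/144)u − 13865/36. Dividing through by 2773/144 gives the monic gcd u^2 − u − 20.

−20 − u + u^2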